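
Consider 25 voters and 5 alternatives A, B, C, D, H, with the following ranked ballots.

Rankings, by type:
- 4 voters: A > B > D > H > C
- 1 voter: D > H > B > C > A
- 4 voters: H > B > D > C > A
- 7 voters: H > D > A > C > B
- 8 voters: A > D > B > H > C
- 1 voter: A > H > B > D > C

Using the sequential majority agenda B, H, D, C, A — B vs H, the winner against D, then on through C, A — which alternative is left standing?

Round 1: B vs H — 12–13, H advances.
Round 2: H vs D — 12–13, D advances.
Round 3: D vs C — 25–0, D advances.
Round 4: D vs A — 12–13, A advances.
The agenda winner is A.

A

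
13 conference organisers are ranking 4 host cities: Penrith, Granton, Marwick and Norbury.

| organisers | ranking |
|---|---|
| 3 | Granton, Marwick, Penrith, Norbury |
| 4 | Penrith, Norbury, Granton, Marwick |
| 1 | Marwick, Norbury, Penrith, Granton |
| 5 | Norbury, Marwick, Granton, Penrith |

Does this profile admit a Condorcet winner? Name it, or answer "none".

Pairwise majorities:
Penrith vs Granton: 4+1 = 5 for Penrith, 8 for Granton — Granton by 8–5.
Penrith vs Marwick: 4 for Penrith, 9 for Marwick — Marwick by 9–4.
Penrith vs Norbury: Penrith preferred on 3+4 = 7 ballots; Penrith wins 7–6.
Granton vs Marwick: 3+4 = 7 for Granton, 6 for Marwick — Granton by 7–6.
Granton vs Norbury: 3 to 10, Norbury.
Marwick vs Norbury: Marwick preferred on 3+1 = 4 ballots; Norbury wins 9–4.
Each city drops at least one matchup (Penrith loses to Granton; Granton loses to Norbury; Marwick loses to Granton; Norbury loses to Penrith); the cycle Penrith → Norbury → Granton → Penrith rules out a Condorcet winner.

none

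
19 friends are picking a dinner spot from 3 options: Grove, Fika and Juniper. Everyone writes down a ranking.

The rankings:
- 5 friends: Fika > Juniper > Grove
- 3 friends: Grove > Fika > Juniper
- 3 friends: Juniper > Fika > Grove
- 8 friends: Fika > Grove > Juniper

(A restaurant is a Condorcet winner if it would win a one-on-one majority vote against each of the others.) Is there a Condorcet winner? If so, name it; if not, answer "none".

Fika

Check each pair by majority over 19 ballots:
Grove vs Fika: Grove is ranked higher on 3 ballots, Fika on 16. Fika wins 16–3.
Grove vs Juniper: Grove preferred on 3+8 = 11 ballots; Grove wins 11–8.
Fika vs Juniper: Fika is ranked higher on 5+3+8 = 16 ballots, Juniper on 3. Fika wins 16–3.
Fika beats each of Grove, Juniper — Fika is the Condorcet winner.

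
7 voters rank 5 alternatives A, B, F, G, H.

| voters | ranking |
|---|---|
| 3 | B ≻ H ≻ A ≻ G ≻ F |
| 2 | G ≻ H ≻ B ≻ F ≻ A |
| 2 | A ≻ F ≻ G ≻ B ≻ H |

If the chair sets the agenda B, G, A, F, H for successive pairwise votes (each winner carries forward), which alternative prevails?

Round 1: B vs G — 3–4, G advances.
Round 2: G vs A — 2–5, A advances.
Round 3: A vs F — 5–2, A advances.
Round 4: A vs H — 2–5, H advances.
The agenda winner is H.

H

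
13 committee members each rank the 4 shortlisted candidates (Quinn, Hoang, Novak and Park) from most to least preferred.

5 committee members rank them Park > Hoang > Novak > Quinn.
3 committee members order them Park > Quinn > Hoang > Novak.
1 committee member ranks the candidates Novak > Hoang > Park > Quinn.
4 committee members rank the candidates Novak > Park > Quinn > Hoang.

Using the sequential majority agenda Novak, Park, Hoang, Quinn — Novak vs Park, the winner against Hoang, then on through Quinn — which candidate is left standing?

Round 1: Novak vs Park — 5–8, Park advances.
Round 2: Park vs Hoang — 12–1, Park advances.
Round 3: Park vs Quinn — 13–0, Park advances.
The agenda winner is Park.

Park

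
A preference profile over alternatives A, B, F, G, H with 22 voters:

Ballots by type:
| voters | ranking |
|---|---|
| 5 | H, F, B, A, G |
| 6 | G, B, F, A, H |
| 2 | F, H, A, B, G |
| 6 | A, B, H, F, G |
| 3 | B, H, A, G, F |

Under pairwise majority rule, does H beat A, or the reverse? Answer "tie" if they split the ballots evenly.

A

Ballots ranking H above A: 5 + 2 + 3 = 10.
Ballots ranking A above H: 22 − 10 = 12.
A wins the head-to-head 12–10.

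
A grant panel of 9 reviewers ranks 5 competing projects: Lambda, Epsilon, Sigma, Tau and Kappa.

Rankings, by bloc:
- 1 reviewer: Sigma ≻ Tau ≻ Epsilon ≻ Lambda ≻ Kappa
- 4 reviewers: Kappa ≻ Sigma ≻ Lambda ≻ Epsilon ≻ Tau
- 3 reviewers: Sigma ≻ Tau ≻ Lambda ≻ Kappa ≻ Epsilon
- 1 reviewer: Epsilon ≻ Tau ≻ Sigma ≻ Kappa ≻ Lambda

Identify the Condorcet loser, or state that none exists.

none

Head-to-head results (9 reviewers):
Lambda vs Epsilon: Lambda wins 7–2.
Lambda vs Sigma: 0 for Lambda, 9 for Sigma — Sigma by 9–0.
Lambda vs Tau: Tau wins 5–4.
Lambda vs Kappa: Lambda is ranked higher on 1+3 = 4 ballots, Kappa on 5. Kappa wins 5–4.
Epsilon–Sigma: Sigma 8–1.
Epsilon–Tau: Epsilon 5–4.
Epsilon vs Kappa: Kappa wins 7–2.
Sigma vs Tau: Sigma wins 8–1.
Sigma–Kappa: Sigma 5–4.
Tau vs Kappa: 5 to 4, Tau.
No project is winless: Lambda beats Epsilon; Epsilon beats Tau; Sigma beats Lambda; Tau beats Lambda; Kappa beats Lambda. There is no Condorcet loser.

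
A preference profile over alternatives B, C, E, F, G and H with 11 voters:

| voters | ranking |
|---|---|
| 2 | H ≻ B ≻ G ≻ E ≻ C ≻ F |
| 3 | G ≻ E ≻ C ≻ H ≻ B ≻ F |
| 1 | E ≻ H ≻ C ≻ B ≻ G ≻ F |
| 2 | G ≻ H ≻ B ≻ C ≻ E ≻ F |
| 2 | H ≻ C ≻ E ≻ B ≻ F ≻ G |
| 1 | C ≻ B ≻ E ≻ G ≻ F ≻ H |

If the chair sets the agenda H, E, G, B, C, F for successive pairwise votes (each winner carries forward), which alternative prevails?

C

Round 1: H vs E — 6–5, H advances.
Round 2: H vs G — 5–6, G advances.
Round 3: G vs B — 5–6, B advances.
Round 4: B vs C — 4–7, C advances.
Round 5: C vs F — 11–0, C advances.
The agenda winner is C.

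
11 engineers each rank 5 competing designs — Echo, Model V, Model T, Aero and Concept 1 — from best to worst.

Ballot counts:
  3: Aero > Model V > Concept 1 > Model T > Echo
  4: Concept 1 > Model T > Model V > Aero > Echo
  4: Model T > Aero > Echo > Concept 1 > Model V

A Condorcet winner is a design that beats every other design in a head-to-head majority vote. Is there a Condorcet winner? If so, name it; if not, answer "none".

Check each pair by majority over 11 ballots:
Echo vs Model V: Model V, 7–4.
Echo vs Model T: Model T wins 11–0.
Echo vs Aero: Echo preferred on 0 ballots; Aero wins 11–0.
Echo vs Concept 1: Concept 1 wins 7–4.
Model V vs Model T: Model V preferred on 3 ballots; Model T wins 8–3.
Model V vs Aero: Model V preferred on 4 ballots; Aero wins 7–4.
Model V vs Concept 1: Concept 1, 8–3.
Model T–Aero: Model T 8–3.
Model T vs Concept 1: Concept 1 wins 7–4.
Aero vs Concept 1: 7 to 4, Aero.
Each design drops at least one matchup (Echo loses to Model V; Model V loses to Model T; Model T loses to Concept 1; Aero loses to Model T; Concept 1 loses to Aero); the cycle Model T → Aero → Concept 1 → Model T rules out a Condorcet winner.

none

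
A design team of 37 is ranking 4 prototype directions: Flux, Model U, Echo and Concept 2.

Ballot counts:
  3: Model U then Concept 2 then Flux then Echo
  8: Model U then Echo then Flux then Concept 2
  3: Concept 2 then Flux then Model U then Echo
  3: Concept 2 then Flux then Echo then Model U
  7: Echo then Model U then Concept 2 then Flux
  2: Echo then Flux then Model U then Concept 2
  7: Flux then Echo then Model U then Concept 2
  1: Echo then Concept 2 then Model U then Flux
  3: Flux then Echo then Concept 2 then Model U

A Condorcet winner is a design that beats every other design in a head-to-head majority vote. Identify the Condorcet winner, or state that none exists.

none

Head-to-head results (37 engineers):
Flux vs Model U: Model U wins 19–18.
Flux vs Echo: 3+3+3+7+3 = 19 for Flux, 18 for Echo — Flux by 19–18.
Flux vs Concept 2: Flux is ranked higher on 8+2+7+3 = 20 ballots, Concept 2 on 17. Flux wins 20–17.
Model U vs Echo: Echo, 23–14.
Model U vs Concept 2: 3+8+7+2+7 = 27 for Model U, 10 for Concept 2 — Model U by 27–10.
Echo vs Concept 2: 8+7+2+7+1+3 = 28 for Echo, 9 for Concept 2 — Echo by 28–9.
Every design loses at least once (Flux loses to Model U; Model U loses to Echo; Echo loses to Flux; Concept 2 loses to Flux). The majority relation contains the cycle Flux > Echo > Model U > Flux, so there is no Condorcet winner.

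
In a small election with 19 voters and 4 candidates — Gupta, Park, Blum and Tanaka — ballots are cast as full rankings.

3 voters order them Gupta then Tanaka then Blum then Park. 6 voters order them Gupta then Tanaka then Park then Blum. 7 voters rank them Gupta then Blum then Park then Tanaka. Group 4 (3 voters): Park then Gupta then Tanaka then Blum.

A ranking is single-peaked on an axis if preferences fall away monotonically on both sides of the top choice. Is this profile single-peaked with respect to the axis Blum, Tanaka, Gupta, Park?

Axis positions: Blum=1, Tanaka=2, Gupta=3, Park=4.
Group 1 (peak Gupta at position 3): ranking walks positions 3-2-1-4, expanding outward from the peak — single-peaked.
Group 2 (peak Gupta at position 3): ranking walks positions 3-2-4-1, expanding outward from the peak — single-peaked.
Group 3: ranking walks positions 3-1-4-2; Blum is ranked above Tanaka even though Tanaka lies between Blum and the peak Gupta on the axis — preferences dip and rise again. Not single-peaked.
Group 4 (peak Park at position 4): ranking walks positions 4-3-2-1, expanding outward from the peak — single-peaked.
Group 3 violates single-peakedness, so the profile is not single-peaked on this axis.

no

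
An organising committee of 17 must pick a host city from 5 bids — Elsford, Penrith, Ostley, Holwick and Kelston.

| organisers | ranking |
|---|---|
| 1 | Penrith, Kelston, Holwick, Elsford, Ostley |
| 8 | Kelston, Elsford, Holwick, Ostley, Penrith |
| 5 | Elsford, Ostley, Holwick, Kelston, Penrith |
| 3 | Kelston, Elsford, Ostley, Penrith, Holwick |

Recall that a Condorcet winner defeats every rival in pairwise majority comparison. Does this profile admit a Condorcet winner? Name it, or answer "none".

Kelston

Head-to-head results (17 organisers):
Elsford vs Penrith: Elsford, 16–1.
Elsford vs Ostley: Elsford, 17–0.
Elsford–Holwick: Elsford 16–1.
Elsford–Kelston: Kelston 12–5.
Penrith–Ostley: Ostley 16–1.
Penrith vs Holwick: Holwick, 13–4.
Penrith–Kelston: Kelston 16–1.
Ostley vs Holwick: Holwick wins 9–8.
Ostley–Kelston: Kelston 12–5.
Holwick vs Kelston: Kelston wins 12–5.
Kelston beats each of Elsford, Penrith, Ostley, Holwick — Kelston is the Condorcet winner.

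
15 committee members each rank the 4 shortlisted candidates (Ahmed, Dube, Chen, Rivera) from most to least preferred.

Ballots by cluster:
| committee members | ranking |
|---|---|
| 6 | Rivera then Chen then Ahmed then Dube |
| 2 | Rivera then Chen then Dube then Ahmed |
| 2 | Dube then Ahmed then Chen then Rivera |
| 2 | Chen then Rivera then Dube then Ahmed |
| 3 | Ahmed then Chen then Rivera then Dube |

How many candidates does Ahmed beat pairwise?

1

Ahmed against each rival (15 committee members):
Ahmed vs Dube: 9 to 6, Ahmed.
Ahmed vs Chen: 2+3 = 5 for Ahmed, 10 for Chen — Chen by 10–5.
Ahmed vs Rivera: Ahmed is ranked higher on 2+3 = 5 ballots, Rivera on 10. Rivera wins 10–5.
Ahmed beats Dube; loses to Chen, Rivera — 1 pairwise win.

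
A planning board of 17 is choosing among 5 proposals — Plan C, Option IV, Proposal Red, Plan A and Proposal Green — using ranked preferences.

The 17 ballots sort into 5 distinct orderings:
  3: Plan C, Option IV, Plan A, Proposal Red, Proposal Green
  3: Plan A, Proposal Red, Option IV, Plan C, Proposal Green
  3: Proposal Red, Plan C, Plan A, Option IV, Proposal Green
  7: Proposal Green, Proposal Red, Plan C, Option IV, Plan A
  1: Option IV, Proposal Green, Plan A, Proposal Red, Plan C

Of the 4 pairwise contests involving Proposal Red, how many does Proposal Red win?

Proposal Red against each rival (17 council members):
Proposal Red vs Plan C: Proposal Red is ranked higher on 3+3+7+1 = 14 ballots, Plan C on 3. Proposal Red wins 14–3.
Proposal Red vs Option IV: Proposal Red preferred on 3+3+7 = 13 ballots; Proposal Red wins 13–4.
Proposal Red vs Plan A: 10 to 7, Proposal Red.
Proposal Red vs Proposal Green: 9 to 8, Proposal Red.
Proposal Red beats Plan C, Option IV, Plan A, Proposal Green — 4 pairwise wins.

4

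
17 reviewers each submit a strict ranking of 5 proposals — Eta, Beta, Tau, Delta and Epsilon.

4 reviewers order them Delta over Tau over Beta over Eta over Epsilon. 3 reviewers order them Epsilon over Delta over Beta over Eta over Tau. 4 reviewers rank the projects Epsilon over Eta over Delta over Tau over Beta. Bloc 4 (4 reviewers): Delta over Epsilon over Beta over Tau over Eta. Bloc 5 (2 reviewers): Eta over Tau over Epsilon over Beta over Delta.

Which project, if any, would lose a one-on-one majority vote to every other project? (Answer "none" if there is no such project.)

none

Head-to-head results (17 reviewers):
Eta vs Beta: 4+2 = 6 for Eta, 11 for Beta — Beta by 11–6.
Eta vs Tau: 3+4+2 = 9 for Eta, 8 for Tau — Eta by 9–8.
Eta–Delta: Delta 11–6.
Eta–Epsilon: Epsilon 11–6.
Beta vs Tau: 7 to 10, Tau.
Beta vs Delta: Beta is ranked higher on 2 ballots, Delta on 15. Delta wins 15–2.
Beta vs Epsilon: 4 to 13, Epsilon.
Tau vs Delta: Tau preferred on 2 ballots; Delta wins 15–2.
Tau vs Epsilon: Tau is ranked higher on 4+2 = 6 ballots, Epsilon on 11. Epsilon wins 11–6.
Delta–Epsilon: Epsilon 9–8.
No project is winless: Eta beats Tau; Beta beats Eta; Tau beats Beta; Delta beats Eta; Epsilon beats Eta. There is no Condorcet loser.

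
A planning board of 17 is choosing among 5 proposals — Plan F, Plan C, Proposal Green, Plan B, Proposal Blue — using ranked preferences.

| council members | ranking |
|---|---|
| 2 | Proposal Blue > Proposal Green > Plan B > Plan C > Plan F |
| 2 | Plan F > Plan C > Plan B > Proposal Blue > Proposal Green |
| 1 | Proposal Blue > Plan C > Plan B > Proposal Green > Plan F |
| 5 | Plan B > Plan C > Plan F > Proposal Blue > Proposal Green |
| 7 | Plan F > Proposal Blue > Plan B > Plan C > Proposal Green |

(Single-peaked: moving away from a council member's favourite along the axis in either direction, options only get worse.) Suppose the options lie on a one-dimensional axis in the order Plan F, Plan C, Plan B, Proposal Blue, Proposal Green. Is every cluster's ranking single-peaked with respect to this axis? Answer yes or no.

Axis positions: Plan F=1, Plan C=2, Plan B=3, Proposal Blue=4, Proposal Green=5.
Cluster 1 (peak Proposal Blue at position 4): ranking walks positions 4-5-3-2-1, expanding outward from the peak — single-peaked.
Cluster 2 (peak Plan F at position 1): ranking walks positions 1-2-3-4-5, expanding outward from the peak — single-peaked.
Cluster 3: ranking walks positions 4-2-3-5-1; Plan C is ranked above Plan B even though Plan B lies between Plan C and the peak Proposal Blue on the axis — preferences dip and rise again. Not single-peaked.
Cluster 4 (peak Plan B at position 3): ranking walks positions 3-2-1-4-5, expanding outward from the peak — single-peaked.
Cluster 5: ranking walks positions 1-4-3-2-5; Proposal Blue is ranked above Plan C even though Plan C lies between Proposal Blue and the peak Plan F on the axis — preferences dip and rise again. Not single-peaked.
Cluster 3 violates single-peakedness, so the profile is not single-peaked on this axis.

no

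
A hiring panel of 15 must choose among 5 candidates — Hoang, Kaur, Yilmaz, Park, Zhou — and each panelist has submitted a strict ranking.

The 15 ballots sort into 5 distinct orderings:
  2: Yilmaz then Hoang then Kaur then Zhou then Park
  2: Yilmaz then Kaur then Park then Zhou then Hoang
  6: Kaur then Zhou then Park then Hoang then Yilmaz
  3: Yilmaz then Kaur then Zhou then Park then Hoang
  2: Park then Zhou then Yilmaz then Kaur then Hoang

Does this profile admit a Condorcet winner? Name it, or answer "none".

Pairwise majorities:
Hoang vs Kaur: Hoang preferred on 2 ballots; Kaur wins 13–2.
Hoang vs Yilmaz: Hoang preferred on 6 ballots; Yilmaz wins 9–6.
Hoang vs Park: Park, 13–2.
Hoang vs Zhou: Zhou wins 13–2.
Kaur vs Yilmaz: Kaur preferred on 6 ballots; Yilmaz wins 9–6.
Kaur vs Park: 13 to 2, Kaur.
Kaur vs Zhou: 13 to 2, Kaur.
Yilmaz–Park: Park 8–7.
Yilmaz vs Zhou: Zhou wins 8–7.
Park–Zhou: Zhou 11–4.
Every candidate loses at least once (Hoang loses to Kaur; Kaur loses to Yilmaz; Yilmaz loses to Park; Park loses to Kaur; Zhou loses to Kaur). The majority relation contains the cycle Kaur beats Park beats Yilmaz beats Kaur, so there is no Condorcet winner.

none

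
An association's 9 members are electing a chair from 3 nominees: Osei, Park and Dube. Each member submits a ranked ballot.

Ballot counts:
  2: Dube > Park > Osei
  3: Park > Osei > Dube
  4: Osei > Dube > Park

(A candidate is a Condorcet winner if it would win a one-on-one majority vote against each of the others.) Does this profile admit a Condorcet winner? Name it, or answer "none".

Head-to-head results (9 voters):
Osei vs Park: 4 to 5, Park.
Osei–Dube: Osei 7–2.
Park–Dube: Dube 6–3.
Every candidate loses at least once (Osei loses to Park; Park loses to Dube; Dube loses to Osei). The majority relation contains the cycle Osei → Dube → Park → Osei, so there is no Condorcet winner.

none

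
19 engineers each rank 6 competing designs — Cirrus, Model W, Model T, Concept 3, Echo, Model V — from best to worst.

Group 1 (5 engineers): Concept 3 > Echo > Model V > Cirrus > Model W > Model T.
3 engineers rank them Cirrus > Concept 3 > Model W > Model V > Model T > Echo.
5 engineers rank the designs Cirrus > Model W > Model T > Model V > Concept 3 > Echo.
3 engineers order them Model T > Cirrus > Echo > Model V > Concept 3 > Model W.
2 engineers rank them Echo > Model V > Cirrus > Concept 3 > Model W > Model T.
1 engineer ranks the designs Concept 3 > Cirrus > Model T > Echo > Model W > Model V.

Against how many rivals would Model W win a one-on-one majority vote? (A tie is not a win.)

Model W against each rival (19 engineers):
Model W vs Cirrus: Cirrus wins 19–0.
Model W vs Model T: 15 to 4, Model W.
Model W–Concept 3: Concept 3 14–5.
Model W vs Echo: Echo wins 11–8.
Model W–Model V: Model V 10–9.
Model W beats Model T; loses to Cirrus, Concept 3, Echo, Model V — 1 pairwise win.

1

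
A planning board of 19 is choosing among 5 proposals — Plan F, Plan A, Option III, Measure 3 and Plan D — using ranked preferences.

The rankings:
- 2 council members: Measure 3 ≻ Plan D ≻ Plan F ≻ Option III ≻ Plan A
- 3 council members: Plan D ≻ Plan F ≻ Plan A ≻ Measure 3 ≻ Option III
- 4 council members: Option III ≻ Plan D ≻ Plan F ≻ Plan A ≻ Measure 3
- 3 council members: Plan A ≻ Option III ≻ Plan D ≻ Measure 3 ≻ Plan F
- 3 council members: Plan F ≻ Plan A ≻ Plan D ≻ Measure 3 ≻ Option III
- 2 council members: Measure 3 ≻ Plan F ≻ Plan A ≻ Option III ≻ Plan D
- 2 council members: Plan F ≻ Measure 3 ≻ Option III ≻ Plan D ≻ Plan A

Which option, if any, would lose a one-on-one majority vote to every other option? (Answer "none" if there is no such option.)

none

Head-to-head results (19 council members):
Plan F vs Plan A: Plan F preferred on 2+3+4+3+2+2 = 16 ballots; Plan F wins 16–3.
Plan F vs Option III: Plan F wins 12–7.
Plan F vs Measure 3: Plan F, 12–7.
Plan F vs Plan D: Plan D wins 12–7.
Plan A vs Option III: Plan A is ranked higher on 3+3+3+2 = 11 ballots, Option III on 8. Plan A wins 11–8.
Plan A vs Measure 3: Plan A, 13–6.
Plan A vs Plan D: Plan A is ranked higher on 3+3+2 = 8 ballots, Plan D on 11. Plan D wins 11–8.
Option III vs Measure 3: Option III is ranked higher on 4+3 = 7 ballots, Measure 3 on 12. Measure 3 wins 12–7.
Option III vs Plan D: Option III wins 11–8.
Measure 3 vs Plan D: 6 to 13, Plan D.
No option is winless: Plan F beats Plan A; Plan A beats Option III; Option III beats Plan D; Measure 3 beats Option III; Plan D beats Plan F. There is no Condorcet loser.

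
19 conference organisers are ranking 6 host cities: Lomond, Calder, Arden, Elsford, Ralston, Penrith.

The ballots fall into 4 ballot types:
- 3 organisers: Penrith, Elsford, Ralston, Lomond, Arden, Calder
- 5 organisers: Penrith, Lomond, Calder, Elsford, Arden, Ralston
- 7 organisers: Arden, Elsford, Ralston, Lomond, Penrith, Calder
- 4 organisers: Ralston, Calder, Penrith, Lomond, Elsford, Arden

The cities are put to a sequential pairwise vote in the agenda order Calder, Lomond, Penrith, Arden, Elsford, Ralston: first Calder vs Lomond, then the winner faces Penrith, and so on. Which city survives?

Ralston

Round 1: Calder vs Lomond — 4–15, Lomond advances.
Round 2: Lomond vs Penrith — 7–12, Penrith advances.
Round 3: Penrith vs Arden — 12–7, Penrith advances.
Round 4: Penrith vs Elsford — 12–7, Penrith advances.
Round 5: Penrith vs Ralston — 8–11, Ralston advances.
Ralston survives the agenda.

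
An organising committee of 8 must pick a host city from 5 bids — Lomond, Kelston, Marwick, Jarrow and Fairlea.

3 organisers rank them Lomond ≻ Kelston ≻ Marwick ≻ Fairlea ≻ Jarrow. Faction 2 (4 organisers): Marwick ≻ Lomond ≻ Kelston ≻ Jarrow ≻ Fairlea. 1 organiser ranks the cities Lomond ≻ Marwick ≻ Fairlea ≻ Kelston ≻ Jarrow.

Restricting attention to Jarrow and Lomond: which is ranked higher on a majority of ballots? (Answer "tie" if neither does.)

Lomond

No ballot ranks Jarrow above Lomond: 0.
Ballots ranking Lomond above Jarrow: 8 − 0 = 8.
Lomond wins the head-to-head 8–0.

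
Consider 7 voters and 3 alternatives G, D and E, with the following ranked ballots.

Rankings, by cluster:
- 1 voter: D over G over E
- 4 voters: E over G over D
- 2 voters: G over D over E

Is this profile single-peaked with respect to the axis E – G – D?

yes

Axis positions: E=1, G=2, D=3.
Cluster 1 (peak D at position 3): ranking walks positions 3-2-1, expanding outward from the peak — single-peaked.
Cluster 2 (peak E at position 1): ranking walks positions 1-2-3, expanding outward from the peak — single-peaked.
Cluster 3 (peak G at position 2): ranking walks positions 2-3-1, expanding outward from the peak — single-peaked.
Every ranking is single-peaked on this axis.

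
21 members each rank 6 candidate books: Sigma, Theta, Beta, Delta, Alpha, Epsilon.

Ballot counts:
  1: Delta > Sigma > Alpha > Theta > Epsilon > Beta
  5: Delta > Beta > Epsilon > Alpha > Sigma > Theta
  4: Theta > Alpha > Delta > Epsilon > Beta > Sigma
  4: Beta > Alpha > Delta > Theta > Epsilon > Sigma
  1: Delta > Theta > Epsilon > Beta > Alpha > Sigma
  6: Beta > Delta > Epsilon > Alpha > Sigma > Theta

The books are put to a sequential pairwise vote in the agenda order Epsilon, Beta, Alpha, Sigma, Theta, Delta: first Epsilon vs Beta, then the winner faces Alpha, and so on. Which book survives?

Round 1: Epsilon vs Beta — 6–15, Beta advances.
Round 2: Beta vs Alpha — 16–5, Beta advances.
Round 3: Beta vs Sigma — 20–1, Beta advances.
Round 4: Beta vs Theta — 15–6, Beta advances.
Round 5: Beta vs Delta — 10–11, Delta advances.
The agenda winner is Delta.

Delta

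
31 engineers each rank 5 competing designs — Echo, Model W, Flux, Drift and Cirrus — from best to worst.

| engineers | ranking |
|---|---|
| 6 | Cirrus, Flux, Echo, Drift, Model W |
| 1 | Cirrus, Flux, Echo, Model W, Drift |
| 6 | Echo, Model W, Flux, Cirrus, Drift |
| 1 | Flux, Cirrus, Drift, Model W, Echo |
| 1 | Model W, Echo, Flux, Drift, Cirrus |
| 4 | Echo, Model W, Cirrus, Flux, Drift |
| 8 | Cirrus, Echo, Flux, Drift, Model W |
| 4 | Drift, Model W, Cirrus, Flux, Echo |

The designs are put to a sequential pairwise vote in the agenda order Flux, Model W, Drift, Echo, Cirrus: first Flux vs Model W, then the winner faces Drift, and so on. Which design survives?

Cirrus

Round 1: Flux vs Model W — 16–15, Flux advances.
Round 2: Flux vs Drift — 27–4, Flux advances.
Round 3: Flux vs Echo — 12–19, Echo advances.
Round 4: Echo vs Cirrus — 11–20, Cirrus advances.
The agenda winner is Cirrus.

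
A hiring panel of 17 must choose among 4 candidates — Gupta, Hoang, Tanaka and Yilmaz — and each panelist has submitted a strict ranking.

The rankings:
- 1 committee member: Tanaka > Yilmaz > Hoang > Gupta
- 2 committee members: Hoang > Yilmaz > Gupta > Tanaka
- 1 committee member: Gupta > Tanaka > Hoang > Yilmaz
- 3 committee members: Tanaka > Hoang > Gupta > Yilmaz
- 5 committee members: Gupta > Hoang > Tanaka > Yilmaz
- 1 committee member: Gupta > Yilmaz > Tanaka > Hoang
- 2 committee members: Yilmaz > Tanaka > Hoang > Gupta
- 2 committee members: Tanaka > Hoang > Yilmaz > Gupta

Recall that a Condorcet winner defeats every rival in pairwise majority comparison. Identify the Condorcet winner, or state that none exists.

none

Pairwise majorities:
Gupta–Hoang: Hoang 10–7.
Gupta vs Tanaka: Gupta wins 9–8.
Gupta vs Yilmaz: Gupta, 10–7.
Hoang vs Tanaka: Tanaka, 10–7.
Hoang vs Yilmaz: Hoang, 13–4.
Tanaka–Yilmaz: Tanaka 12–5.
Every candidate loses at least once (Gupta loses to Hoang; Hoang loses to Tanaka; Tanaka loses to Gupta; Yilmaz loses to Gupta). The majority relation contains the cycle Gupta beats Tanaka beats Hoang beats Gupta, so there is no Condorcet winner.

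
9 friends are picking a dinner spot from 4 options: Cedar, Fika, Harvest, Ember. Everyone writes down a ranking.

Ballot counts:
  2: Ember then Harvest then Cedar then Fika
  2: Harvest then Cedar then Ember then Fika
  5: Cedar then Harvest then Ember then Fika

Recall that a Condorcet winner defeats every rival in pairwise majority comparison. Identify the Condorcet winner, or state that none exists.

Cedar

Pairwise majorities:
Cedar vs Fika: Cedar preferred on 2+2+5 = 9 ballots; Cedar wins 9–0.
Cedar–Harvest: Cedar 5–4.
Cedar vs Ember: Cedar, 7–2.
Fika vs Harvest: 0 to 9, Harvest.
Fika vs Ember: 0 to 9, Ember.
Harvest–Ember: Harvest 7–2.
Cedar wins every pairwise contest, so Cedar is the Condorcet winner.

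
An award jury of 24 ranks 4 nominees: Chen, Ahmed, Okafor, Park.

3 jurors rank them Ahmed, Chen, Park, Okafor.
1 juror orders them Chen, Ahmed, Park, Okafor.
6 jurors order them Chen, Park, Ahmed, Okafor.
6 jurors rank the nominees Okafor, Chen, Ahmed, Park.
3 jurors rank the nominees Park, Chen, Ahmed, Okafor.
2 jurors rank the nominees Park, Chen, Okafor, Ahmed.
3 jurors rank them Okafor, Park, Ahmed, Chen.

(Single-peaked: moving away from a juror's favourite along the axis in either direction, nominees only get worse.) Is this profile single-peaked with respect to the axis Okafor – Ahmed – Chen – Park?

Axis positions: Okafor=1, Ahmed=2, Chen=3, Park=4.
Group 1 (peak Ahmed at position 2): ranking walks positions 2-3-4-1, expanding outward from the peak — single-peaked.
Group 2 (peak Chen at position 3): ranking walks positions 3-2-4-1, expanding outward from the peak — single-peaked.
Group 3 (peak Chen at position 3): ranking walks positions 3-4-2-1, expanding outward from the peak — single-peaked.
Group 4: ranking walks positions 1-3-2-4; Chen is ranked above Ahmed even though Ahmed lies between Chen and the peak Okafor on the axis — preferences dip and rise again. Not single-peaked.
Group 5 (peak Park at position 4): ranking walks positions 4-3-2-1, expanding outward from the peak — single-peaked.
Group 6: ranking walks positions 4-3-1-2; Okafor is ranked above Ahmed even though Ahmed lies between Okafor and the peak Park on the axis — preferences dip and rise again. Not single-peaked.
Group 7: ranking walks positions 1-4-2-3; Park is ranked above Ahmed even though Ahmed lies between Park and the peak Okafor on the axis — preferences dip and rise again. Not single-peaked.
Group 4 violates single-peakedness, so the profile is not single-peaked on this axis.

no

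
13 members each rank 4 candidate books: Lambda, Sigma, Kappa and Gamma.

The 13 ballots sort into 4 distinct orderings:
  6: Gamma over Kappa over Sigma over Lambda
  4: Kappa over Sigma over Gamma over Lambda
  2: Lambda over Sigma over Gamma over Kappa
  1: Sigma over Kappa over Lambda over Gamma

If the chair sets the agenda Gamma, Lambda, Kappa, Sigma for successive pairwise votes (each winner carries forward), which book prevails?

Round 1: Gamma vs Lambda — 10–3, Gamma advances.
Round 2: Gamma vs Kappa — 8–5, Gamma advances.
Round 3: Gamma vs Sigma — 6–7, Sigma advances.
Sigma survives the agenda.

Sigma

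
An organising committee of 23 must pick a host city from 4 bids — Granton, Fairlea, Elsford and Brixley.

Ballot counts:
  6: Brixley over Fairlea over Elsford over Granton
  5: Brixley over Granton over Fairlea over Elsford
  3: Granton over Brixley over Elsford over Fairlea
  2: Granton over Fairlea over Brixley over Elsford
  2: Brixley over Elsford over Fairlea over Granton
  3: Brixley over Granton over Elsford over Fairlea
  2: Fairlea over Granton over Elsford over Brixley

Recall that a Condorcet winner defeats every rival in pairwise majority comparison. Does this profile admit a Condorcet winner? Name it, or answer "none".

Head-to-head results (23 organisers):
Granton–Fairlea: Granton 13–10.
Granton vs Elsford: Granton wins 15–8.
Granton vs Brixley: Brixley, 16–7.
Fairlea vs Elsford: Fairlea wins 15–8.
Fairlea vs Brixley: Brixley, 19–4.
Elsford vs Brixley: Brixley wins 21–2.
Brixley wins every pairwise contest, so Brixley is the Condorcet winner.

Brixley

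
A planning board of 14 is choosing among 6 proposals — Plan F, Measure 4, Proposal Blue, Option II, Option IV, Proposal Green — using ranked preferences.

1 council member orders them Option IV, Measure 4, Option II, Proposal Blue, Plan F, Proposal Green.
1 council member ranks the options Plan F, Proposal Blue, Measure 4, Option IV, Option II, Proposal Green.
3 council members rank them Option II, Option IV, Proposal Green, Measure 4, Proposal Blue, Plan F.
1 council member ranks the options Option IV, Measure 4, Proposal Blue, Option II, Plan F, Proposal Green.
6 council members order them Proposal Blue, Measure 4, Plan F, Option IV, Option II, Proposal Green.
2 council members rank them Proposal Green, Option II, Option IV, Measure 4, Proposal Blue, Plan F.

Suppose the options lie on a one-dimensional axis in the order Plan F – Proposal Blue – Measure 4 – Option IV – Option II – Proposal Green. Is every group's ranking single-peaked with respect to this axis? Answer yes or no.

Axis positions: Plan F=1, Proposal Blue=2, Measure 4=3, Option IV=4, Option II=5, Proposal Green=6.
Group 1 (peak Option IV at position 4): ranking walks positions 4-3-5-2-1-6, expanding outward from the peak — single-peaked.
Group 2 (peak Plan F at position 1): ranking walks positions 1-2-3-4-5-6, expanding outward from the peak — single-peaked.
Group 3 (peak Option II at position 5): ranking walks positions 5-4-6-3-2-1, expanding outward from the peak — single-peaked.
Group 4 (peak Option IV at position 4): ranking walks positions 4-3-2-5-1-6, expanding outward from the peak — single-peaked.
Group 5 (peak Proposal Blue at position 2): ranking walks positions 2-3-1-4-5-6, expanding outward from the peak — single-peaked.
Group 6 (peak Proposal Green at position 6): ranking walks positions 6-5-4-3-2-1, expanding outward from the peak — single-peaked.
Every ranking is single-peaked on this axis.

yes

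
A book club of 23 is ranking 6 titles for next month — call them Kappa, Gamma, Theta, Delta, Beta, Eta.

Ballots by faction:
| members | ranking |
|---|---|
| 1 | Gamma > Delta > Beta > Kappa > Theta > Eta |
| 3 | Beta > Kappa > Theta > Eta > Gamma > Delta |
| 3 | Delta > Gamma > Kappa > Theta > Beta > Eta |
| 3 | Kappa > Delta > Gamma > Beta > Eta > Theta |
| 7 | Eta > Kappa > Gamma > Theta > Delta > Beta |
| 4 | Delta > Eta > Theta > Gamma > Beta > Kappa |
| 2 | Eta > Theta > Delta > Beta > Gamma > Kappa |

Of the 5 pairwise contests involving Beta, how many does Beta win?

0

Beta against each rival (23 members):
Beta vs Kappa: Kappa wins 13–10.
Beta vs Gamma: 3+2 = 5 for Beta, 18 for Gamma — Gamma by 18–5.
Beta vs Theta: Beta is ranked higher on 1+3+3 = 7 ballots, Theta on 16. Theta wins 16–7.
Beta vs Delta: Delta, 20–3.
Beta vs Eta: 10 to 13, Eta.
Beta beats no one; loses to Kappa, Gamma, Theta, Delta, Eta — 0 pairwise wins.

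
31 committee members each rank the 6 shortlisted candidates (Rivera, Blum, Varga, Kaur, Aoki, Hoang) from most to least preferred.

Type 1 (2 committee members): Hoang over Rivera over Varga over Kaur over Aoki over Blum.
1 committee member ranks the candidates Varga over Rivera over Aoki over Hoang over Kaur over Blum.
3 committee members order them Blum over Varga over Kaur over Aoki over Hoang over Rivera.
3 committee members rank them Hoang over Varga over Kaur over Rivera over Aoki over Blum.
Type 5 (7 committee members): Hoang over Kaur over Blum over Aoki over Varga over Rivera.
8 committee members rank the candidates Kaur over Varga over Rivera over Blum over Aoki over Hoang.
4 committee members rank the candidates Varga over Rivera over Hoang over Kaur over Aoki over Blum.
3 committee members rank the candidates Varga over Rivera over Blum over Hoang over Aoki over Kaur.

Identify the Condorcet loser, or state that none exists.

Aoki

Head-to-head results (31 committee members):
Rivera–Blum: Rivera 21–10.
Rivera vs Varga: Rivera is ranked higher on 2 ballots, Varga on 29. Varga wins 29–2.
Rivera–Kaur: Kaur 21–10.
Rivera vs Aoki: 2+1+3+8+4+3 = 21 for Rivera, 10 for Aoki — Rivera by 21–10.
Rivera vs Hoang: Rivera is ranked higher on 1+8+4+3 = 16 ballots, Hoang on 15. Rivera wins 16–15.
Blum vs Varga: Blum preferred on 3+7 = 10 ballots; Varga wins 21–10.
Blum vs Kaur: 6 to 25, Kaur.
Blum–Aoki: Blum 21–10.
Blum vs Hoang: Blum is ranked higher on 3+8+3 = 14 ballots, Hoang on 17. Hoang wins 17–14.
Varga vs Kaur: 2+1+3+3+4+3 = 16 for Varga, 15 for Kaur — Varga by 16–15.
Varga vs Aoki: Varga, 24–7.
Varga vs Hoang: Varga preferred on 1+3+8+4+3 = 19 ballots; Varga wins 19–12.
Kaur–Aoki: Kaur 27–4.
Kaur vs Hoang: Hoang, 20–11.
Aoki vs Hoang: 12 to 19, Hoang.
Aoki loses to every other candidate — it is the Condorcet loser.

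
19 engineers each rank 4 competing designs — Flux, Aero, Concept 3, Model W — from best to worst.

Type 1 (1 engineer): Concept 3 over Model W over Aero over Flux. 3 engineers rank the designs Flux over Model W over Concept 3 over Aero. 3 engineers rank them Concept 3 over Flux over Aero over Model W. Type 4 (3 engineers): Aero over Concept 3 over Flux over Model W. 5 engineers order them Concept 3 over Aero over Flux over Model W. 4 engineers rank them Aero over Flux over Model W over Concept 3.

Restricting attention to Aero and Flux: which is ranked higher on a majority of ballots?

Ballots ranking Aero above Flux: 1 + 3 + 5 + 4 = 13.
Ballots ranking Flux above Aero: 19 − 13 = 6.
Aero wins the head-to-head 13–6.

Aero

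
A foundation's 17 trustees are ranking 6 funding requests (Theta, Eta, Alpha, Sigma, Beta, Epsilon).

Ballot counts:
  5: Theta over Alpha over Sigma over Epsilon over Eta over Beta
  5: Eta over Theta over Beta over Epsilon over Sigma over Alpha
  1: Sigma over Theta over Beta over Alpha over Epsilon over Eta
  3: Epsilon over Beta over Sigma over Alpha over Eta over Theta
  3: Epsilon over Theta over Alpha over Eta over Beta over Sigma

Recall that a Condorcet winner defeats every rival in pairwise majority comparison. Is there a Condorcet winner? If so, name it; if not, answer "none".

Theta

Pairwise majorities:
Theta vs Eta: Theta wins 9–8.
Theta vs Alpha: Theta wins 14–3.
Theta vs Sigma: Theta wins 13–4.
Theta vs Beta: Theta, 14–3.
Theta vs Epsilon: Theta, 11–6.
Eta–Alpha: Alpha 12–5.
Eta vs Sigma: Sigma wins 9–8.
Eta vs Beta: Eta, 13–4.
Eta vs Epsilon: Epsilon wins 12–5.
Alpha–Sigma: Sigma 9–8.
Alpha–Beta: Beta 9–8.
Alpha vs Epsilon: Epsilon wins 11–6.
Sigma vs Beta: Beta wins 11–6.
Sigma vs Epsilon: Epsilon wins 11–6.
Beta vs Epsilon: Epsilon wins 11–6.
Theta beats each of Eta, Alpha, Sigma, Beta, Epsilon — Theta is the Condorcet winner.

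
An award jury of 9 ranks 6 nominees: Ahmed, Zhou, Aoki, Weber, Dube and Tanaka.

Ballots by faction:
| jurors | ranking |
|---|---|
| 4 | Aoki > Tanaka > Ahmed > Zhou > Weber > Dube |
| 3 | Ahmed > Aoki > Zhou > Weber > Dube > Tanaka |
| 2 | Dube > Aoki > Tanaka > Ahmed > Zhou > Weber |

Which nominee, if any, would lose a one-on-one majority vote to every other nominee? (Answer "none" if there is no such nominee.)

none

Head-to-head results (9 jurors):
Ahmed vs Zhou: Ahmed preferred on 4+3+2 = 9 ballots; Ahmed wins 9–0.
Ahmed vs Aoki: Ahmed is ranked higher on 3 ballots, Aoki on 6. Aoki wins 6–3.
Ahmed vs Weber: Ahmed wins 9–0.
Ahmed–Dube: Ahmed 7–2.
Ahmed vs Tanaka: Ahmed preferred on 3 ballots; Tanaka wins 6–3.
Zhou vs Aoki: Zhou is ranked higher on 0 ballots, Aoki on 9. Aoki wins 9–0.
Zhou–Weber: Zhou 9–0.
Zhou–Dube: Zhou 7–2.
Zhou–Tanaka: Tanaka 6–3.
Aoki vs Weber: Aoki preferred on 4+3+2 = 9 ballots; Aoki wins 9–0.
Aoki vs Dube: Aoki, 7–2.
Aoki vs Tanaka: 9 to 0, Aoki.
Weber–Dube: Weber 7–2.
Weber–Tanaka: Tanaka 6–3.
Dube vs Tanaka: Dube is ranked higher on 3+2 = 5 ballots, Tanaka on 4. Dube wins 5–4.
Each nominee has at least one pairwise win (Ahmed beats Zhou; Zhou beats Weber; Aoki beats Ahmed; Weber beats Dube; Dube beats Tanaka; Tanaka beats Ahmed) — no Condorcet loser.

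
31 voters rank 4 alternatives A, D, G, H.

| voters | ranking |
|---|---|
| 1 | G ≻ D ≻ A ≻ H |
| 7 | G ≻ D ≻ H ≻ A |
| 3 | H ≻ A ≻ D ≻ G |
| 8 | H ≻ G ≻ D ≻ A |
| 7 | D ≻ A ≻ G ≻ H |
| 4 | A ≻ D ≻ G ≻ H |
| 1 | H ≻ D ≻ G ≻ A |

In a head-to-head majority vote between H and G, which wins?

Ballots ranking H above G: 3 + 8 + 1 = 12.
Ballots ranking G above H: 31 − 12 = 19.
G wins the head-to-head 19–12.

G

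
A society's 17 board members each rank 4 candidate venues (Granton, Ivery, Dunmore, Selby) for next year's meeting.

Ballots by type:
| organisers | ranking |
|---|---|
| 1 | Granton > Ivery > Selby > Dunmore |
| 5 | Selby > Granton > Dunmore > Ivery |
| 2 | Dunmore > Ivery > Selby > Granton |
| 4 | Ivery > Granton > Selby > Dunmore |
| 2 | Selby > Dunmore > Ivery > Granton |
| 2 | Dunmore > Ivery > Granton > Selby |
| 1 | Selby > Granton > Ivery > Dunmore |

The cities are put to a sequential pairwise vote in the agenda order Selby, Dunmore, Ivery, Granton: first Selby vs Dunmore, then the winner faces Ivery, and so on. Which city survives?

Round 1: Selby vs Dunmore — 13–4, Selby advances.
Round 2: Selby vs Ivery — 8–9, Ivery advances.
Round 3: Ivery vs Granton — 10–7, Ivery advances.
Ivery survives the agenda.

Ivery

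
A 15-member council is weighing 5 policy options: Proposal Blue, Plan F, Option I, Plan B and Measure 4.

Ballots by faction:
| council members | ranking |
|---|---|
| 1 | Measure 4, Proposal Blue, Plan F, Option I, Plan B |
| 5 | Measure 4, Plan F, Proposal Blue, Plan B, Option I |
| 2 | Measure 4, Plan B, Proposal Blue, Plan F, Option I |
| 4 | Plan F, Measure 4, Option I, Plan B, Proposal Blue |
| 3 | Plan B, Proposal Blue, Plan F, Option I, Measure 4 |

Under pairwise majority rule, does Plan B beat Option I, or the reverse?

Plan B

Ballots ranking Plan B above Option I: 5 + 2 + 3 = 10.
Ballots ranking Option I above Plan B: 15 − 10 = 5.
Plan B wins the head-to-head 10–5.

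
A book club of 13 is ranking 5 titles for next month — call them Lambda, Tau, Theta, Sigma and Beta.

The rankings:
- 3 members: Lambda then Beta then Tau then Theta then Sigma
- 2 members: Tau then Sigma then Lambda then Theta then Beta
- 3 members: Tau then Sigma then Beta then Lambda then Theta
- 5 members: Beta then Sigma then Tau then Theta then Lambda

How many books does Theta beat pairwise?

Theta against each rival (13 members):
Theta vs Lambda: Lambda, 8–5.
Theta vs Tau: Tau, 13–0.
Theta–Sigma: Sigma 10–3.
Theta vs Beta: Beta wins 11–2.
Theta beats no one; loses to Lambda, Tau, Sigma, Beta — 0 pairwise wins.

0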